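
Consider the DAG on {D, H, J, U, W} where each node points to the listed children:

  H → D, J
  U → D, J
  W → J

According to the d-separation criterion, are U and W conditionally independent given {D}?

Enumerating the 2 paths from U to W and testing each for blocking by {D}:
Path 1: U → J ← W
  J is a collider here and neither J nor any of its descendants is conditioned on, so the collider stays closed — the path is blocked at J.
Path 2: U → D ← H → J ← W
  J is a collider here and neither J nor any of its descendants is conditioned on, so the collider stays closed — the path is blocked at J.
Since every path is blocked, d-separation holds.

Yes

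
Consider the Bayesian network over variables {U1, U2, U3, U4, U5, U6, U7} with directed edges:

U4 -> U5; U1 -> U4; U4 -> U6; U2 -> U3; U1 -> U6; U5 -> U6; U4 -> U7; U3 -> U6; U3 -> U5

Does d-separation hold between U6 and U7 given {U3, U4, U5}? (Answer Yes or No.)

Yes — U6 and U7 are d-separated given {U3, U4, U5}.

There are 4 undirected paths between U6 and U7; checking each against the conditioning set {U3, U4, U5}:
Path 1: U6 ← U1 → U4 → U7
  U4 is a chain here and U4 is conditioned on, so the path is blocked at U4.
Path 2: U6 ← U3 → U5 ← U4 → U7
  U3 is a fork here and U3 is conditioned on, so the path is blocked at U3.
Path 3: U6 ← U5 ← U4 → U7
  U5 is a chain here and U5 is conditioned on, so the path is blocked at U5.
Path 4: U6 ← U4 → U7
  U4 is a fork here and U4 is conditioned on, so the path is blocked at U4.
Every path is blocked, so U6 and U7 are d-separated given {U3, U4, U5}.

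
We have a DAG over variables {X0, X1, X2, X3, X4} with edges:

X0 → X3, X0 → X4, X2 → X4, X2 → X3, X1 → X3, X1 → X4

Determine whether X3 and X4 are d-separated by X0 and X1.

We examine all 3 paths between X3 and X4:
Path 1: X3 ← X0 → X4
  X0 is a fork here and X0 is conditioned on, so the path is blocked at X0.
Path 2: X3 ← X2 → X4
  X2 is a fork and X2 is not conditioned on — no node blocks this path, so it is active.
Path 3: X3 ← X1 → X4
  X1 is a fork here and X1 is conditioned on, so the path is blocked at X1.
At least one path is unblocked, so d-separation fails.

No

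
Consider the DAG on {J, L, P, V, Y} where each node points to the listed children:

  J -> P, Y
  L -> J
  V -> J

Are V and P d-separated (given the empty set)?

Only one path connects V and P:
Path 1: V → J → P
  J is a chain and J is not conditioned on — no node blocks this path, so it is active.
Since the path V → J → P is active, V and P are not d-separated given ∅.

No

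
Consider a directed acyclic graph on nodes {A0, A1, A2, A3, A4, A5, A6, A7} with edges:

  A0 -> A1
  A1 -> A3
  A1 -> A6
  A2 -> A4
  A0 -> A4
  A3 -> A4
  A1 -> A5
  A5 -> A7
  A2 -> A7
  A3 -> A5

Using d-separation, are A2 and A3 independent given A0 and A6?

Yes

Enumerating the 6 paths from A2 to A3 and testing each for blocking by {A0, A6}:
  1. A2 → A7 ← A5 ← A3 — A7:collider[blocks]; A5:chain[open] ⇒ blocked
  2. A2 → A7 ← A5 ← A1 ← A0 → A4 ← A3 — A7:collider[blocks]; A5:chain[open]; A1:chain[open]; A0:fork[blocks]; A4:collider[blocks] ⇒ blocked
  3. A2 → A7 ← A5 ← A1 → A3 — A7:collider[blocks]; A5:chain[open]; A1:fork[open] ⇒ blocked
  4. A2 → A4 ← A0 → A1 → A5 ← A3 — A4:collider[blocks]; A0:fork[blocks]; A1:chain[open]; A5:collider[blocks] ⇒ blocked
  5. A2 → A4 ← A0 → A1 → A3 — A4:collider[blocks]; A0:fork[blocks]; A1:chain[open] ⇒ blocked
  6. A2 → A4 ← A3 — A4:collider[blocks] ⇒ blocked
Since every path is blocked, d-separation holds.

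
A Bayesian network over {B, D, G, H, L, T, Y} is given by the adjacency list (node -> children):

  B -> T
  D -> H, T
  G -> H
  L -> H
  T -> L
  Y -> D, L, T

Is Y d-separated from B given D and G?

Yes

5 paths connect Y and B; each must be blocked for d-separation to hold:
  1. Y → D → T ← B — D:chain[blocks]; T:collider[blocks] ⇒ blocked
  2. Y → D → H ← L ← T ← B — D:chain[blocks]; H:collider[blocks]; L:chain[open]; T:chain[open] ⇒ blocked
  3. Y → T ← B — T:collider[blocks] ⇒ blocked
  4. Y → L ← T ← B — L:collider[blocks]; T:chain[open] ⇒ blocked
  5. Y → L → H ← D → T ← B — L:chain[open]; H:collider[blocks]; D:fork[blocks]; T:collider[blocks] ⇒ blocked
All paths are blocked; Y ⊥ B | {D, G} holds.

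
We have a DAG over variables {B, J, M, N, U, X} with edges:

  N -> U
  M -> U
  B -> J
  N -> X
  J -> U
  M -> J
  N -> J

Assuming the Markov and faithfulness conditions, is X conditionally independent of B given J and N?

Yes

Enumerating the 3 paths from X to B and testing each for blocking by {J, N}:
Path 1: X ← N → U ← J ← B
  N is a fork here and N is conditioned on, so the path is blocked at N.
Path 2: X ← N → U ← M → J ← B
  N is a fork here and N is conditioned on, so the path is blocked at N.
Path 3: X ← N → J ← B
  N is a fork here and N is conditioned on, so the path is blocked at N.
Since every path is blocked, d-separation holds.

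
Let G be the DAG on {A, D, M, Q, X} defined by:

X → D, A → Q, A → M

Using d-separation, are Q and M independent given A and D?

Yes

Only one path connects Q and M:
  1. Q ← A → M — A:fork[blocks] ⇒ blocked
Every path is blocked, so Q and M are d-separated given {A, D}.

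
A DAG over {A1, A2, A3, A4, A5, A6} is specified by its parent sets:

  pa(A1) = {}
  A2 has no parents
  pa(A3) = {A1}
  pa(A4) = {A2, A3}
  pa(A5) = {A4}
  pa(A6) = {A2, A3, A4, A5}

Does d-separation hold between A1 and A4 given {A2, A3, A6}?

Yes

We examine all 4 paths between A1 and A4:
Path 1: A1 → A3 → A4
  A3 is a chain here and A3 is conditioned on, so the path is blocked at A3.
Path 2: A1 → A3 → A6 ← A2 → A4
  A3 is a chain here and A3 is conditioned on, so the path is blocked at A3.
Path 3: A1 → A3 → A6 ← A4
  A3 is a chain here and A3 is conditioned on, so the path is blocked at A3.
Path 4: A1 → A3 → A6 ← A5 ← A4
  A3 is a chain here and A3 is conditioned on, so the path is blocked at A3.
All paths are blocked; A1 ⊥ A4 | {A2, A3, A6} holds.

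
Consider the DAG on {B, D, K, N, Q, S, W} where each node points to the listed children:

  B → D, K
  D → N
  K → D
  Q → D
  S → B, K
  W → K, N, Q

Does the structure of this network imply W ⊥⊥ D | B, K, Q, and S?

Yes

Enumerating the 5 paths from W to D and testing each for blocking by {B, K, Q, S}:
  1. W → N ← D — N:collider[blocks] ⇒ blocked
  2. W → K → D — K:chain[blocks] ⇒ blocked
  3. W → K ← S → B → D — K:collider[open]; S:fork[blocks]; B:chain[blocks] ⇒ blocked
  4. W → K ← B → D — K:collider[open]; B:fork[blocks] ⇒ blocked
  5. W → Q → D — Q:chain[blocks] ⇒ blocked
Every path is blocked, so W and D are d-separated given {B, K, Q, S}.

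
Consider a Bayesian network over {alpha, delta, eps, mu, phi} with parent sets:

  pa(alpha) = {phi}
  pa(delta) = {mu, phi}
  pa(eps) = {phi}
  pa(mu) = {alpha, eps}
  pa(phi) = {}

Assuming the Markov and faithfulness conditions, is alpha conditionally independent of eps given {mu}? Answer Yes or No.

No

4 paths connect alpha and eps; each must be blocked for d-separation to hold:
Path 1: alpha ← phi → delta ← mu ← eps
  delta is a collider here and neither delta nor any of its descendants is conditioned on, so the collider stays closed — the path is blocked at delta.
Path 2: alpha ← phi → eps
  phi is a fork and phi is not conditioned on — no node blocks this path, so it is active.
Path 3: alpha → mu → delta ← phi → eps
  mu is a chain here and mu is conditioned on, so the path is blocked at mu.
Path 4: alpha → mu ← eps
  mu is a collider and mu is conditioned on, which opens it — no node blocks this path, so it is active.
Since the path alpha ← phi → eps is active, alpha and eps are not d-separated given {mu}.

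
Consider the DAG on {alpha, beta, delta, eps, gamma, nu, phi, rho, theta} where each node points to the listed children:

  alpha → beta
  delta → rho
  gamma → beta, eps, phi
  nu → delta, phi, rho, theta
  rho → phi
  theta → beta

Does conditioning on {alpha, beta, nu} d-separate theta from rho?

Yes

6 paths connect theta and rho; each must be blocked for d-separation to hold:
  1. theta → beta ← gamma → phi ← rho — beta:collider[open]; gamma:fork[open]; phi:collider[blocks] ⇒ blocked
  2. theta → beta ← gamma → phi ← nu → delta → rho — beta:collider[open]; gamma:fork[open]; phi:collider[blocks]; nu:fork[blocks]; delta:chain[open] ⇒ blocked
  3. theta → beta ← gamma → phi ← nu → rho — beta:collider[open]; gamma:fork[open]; phi:collider[blocks]; nu:fork[blocks] ⇒ blocked
  4. theta ← nu → phi ← rho — nu:fork[blocks]; phi:collider[blocks] ⇒ blocked
  5. theta ← nu → delta → rho — nu:fork[blocks]; delta:chain[open] ⇒ blocked
  6. theta ← nu → rho — nu:fork[blocks] ⇒ blocked
Every path is blocked, so theta and rho are d-separated given {alpha, beta, nu}.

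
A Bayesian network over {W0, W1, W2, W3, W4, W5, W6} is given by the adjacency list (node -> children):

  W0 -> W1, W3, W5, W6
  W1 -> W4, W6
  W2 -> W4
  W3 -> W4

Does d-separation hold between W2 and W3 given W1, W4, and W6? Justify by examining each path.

No

3 paths connect W2 and W3; each must be blocked for d-separation to hold:
  1. W2 → W4 ← W3 — W4:collider[open] ⇒ active
  2. W2 → W4 ← W1 ← W0 → W3 — W4:collider[open]; W1:chain[blocks]; W0:fork[open] ⇒ blocked
  3. W2 → W4 ← W1 → W6 ← W0 → W3 — W4:collider[open]; W1:fork[blocks]; W6:collider[open]; W0:fork[open] ⇒ blocked
At least one path is unblocked, so d-separation fails.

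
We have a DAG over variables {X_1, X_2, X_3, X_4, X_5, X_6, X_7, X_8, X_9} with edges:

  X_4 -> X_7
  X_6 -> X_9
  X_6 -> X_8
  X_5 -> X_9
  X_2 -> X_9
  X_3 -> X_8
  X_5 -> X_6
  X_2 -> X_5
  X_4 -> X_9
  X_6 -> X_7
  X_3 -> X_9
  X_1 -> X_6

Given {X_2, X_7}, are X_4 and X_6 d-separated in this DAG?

Enumerating the 5 paths from X_4 to X_6 and testing each for blocking by {X_2, X_7}:
Path 1: X_4 → X_7 ← X_6
  X_7 is a collider and X_7 is conditioned on, which opens it — no node blocks this path, so it is active.
Path 2: X_4 → X_9 ← X_5 → X_6
  X_9 is a collider here and neither X_9 nor any of its descendants is conditioned on, so the collider stays closed — the path is blocked at X_9.
Path 3: X_4 → X_9 ← X_6
  X_9 is a collider here and neither X_9 nor any of its descendants is conditioned on, so the collider stays closed — the path is blocked at X_9.
Path 4: X_4 → X_9 ← X_3 → X_8 ← X_6
  X_9 is a collider here and neither X_9 nor any of its descendants is conditioned on, so the collider stays closed — the path is blocked at X_9.
Path 5: X_4 → X_9 ← X_2 → X_5 → X_6
  X_9 is a collider here and neither X_9 nor any of its descendants is conditioned on, so the collider stays closed — the path is blocked at X_9.
Because an active path exists, X_4 and X_6 are not d-separated.

No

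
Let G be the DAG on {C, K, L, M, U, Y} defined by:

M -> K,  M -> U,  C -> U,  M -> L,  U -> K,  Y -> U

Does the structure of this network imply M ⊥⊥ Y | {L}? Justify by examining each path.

2 paths connect M and Y; each must be blocked for d-separation to hold:
Path 1: M → K ← U ← Y
  K is a collider here and neither K nor any of its descendants is conditioned on, so the collider stays closed — the path is blocked at K.
Path 2: M → U ← Y
  U is a collider here and neither U nor any of its descendants is conditioned on, so the collider stays closed — the path is blocked at U.
Since every path is blocked, d-separation holds.

Yes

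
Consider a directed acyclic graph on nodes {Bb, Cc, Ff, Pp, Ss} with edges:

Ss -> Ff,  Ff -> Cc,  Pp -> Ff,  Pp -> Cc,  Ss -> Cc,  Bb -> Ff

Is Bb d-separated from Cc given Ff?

Enumerating the 3 paths from Bb to Cc and testing each for blocking by {Ff}:
  1. Bb → Ff ← Pp → Cc — Ff:collider[open]; Pp:fork[open] ⇒ active
  2. Bb → Ff → Cc — Ff:chain[blocks] ⇒ blocked
  3. Bb → Ff ← Ss → Cc — Ff:collider[open]; Ss:fork[open] ⇒ active
Since the path Bb → Ff ← Pp → Cc is active, Bb and Cc are not d-separated given {Ff}.

No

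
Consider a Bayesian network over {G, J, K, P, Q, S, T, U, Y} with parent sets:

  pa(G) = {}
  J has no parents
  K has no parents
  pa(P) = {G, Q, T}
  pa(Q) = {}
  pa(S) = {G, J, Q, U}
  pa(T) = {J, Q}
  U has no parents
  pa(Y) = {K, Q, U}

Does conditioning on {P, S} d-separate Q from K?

There are 6 undirected paths between Q and K; checking each against the conditioning set {P, S}:
Path 1: Q → P ← T ← J → S ← U → Y ← K
  Y is a collider here and neither Y nor any of its descendants is conditioned on, so the collider stays closed — the path is blocked at Y.
Path 2: Q → P ← G → S ← U → Y ← K
  Y is a collider here and neither Y nor any of its descendants is conditioned on, so the collider stays closed — the path is blocked at Y.
Path 3: Q → Y ← K
  Y is a collider here and neither Y nor any of its descendants is conditioned on, so the collider stays closed — the path is blocked at Y.
Path 4: Q → S ← U → Y ← K
  Y is a collider here and neither Y nor any of its descendants is conditioned on, so the collider stays closed — the path is blocked at Y.
Path 5: Q → T ← J → S ← U → Y ← K
  Y is a collider here and neither Y nor any of its descendants is conditioned on, so the collider stays closed — the path is blocked at Y.
Path 6: Q → T → P ← G → S ← U → Y ← K
  Y is a collider here and neither Y nor any of its descendants is conditioned on, so the collider stays closed — the path is blocked at Y.
Since every path is blocked, d-separation holds.

Yes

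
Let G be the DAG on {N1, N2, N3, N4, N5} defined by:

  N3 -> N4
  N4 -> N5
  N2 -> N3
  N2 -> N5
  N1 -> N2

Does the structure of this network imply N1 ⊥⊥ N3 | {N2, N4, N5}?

2 paths connect N1 and N3; each must be blocked for d-separation to hold:
Path 1: N1 → N2 → N5 ← N4 ← N3
  N2 is a chain here and N2 is conditioned on, so the path is blocked at N2.
Path 2: N1 → N2 → N3
  N2 is a chain here and N2 is conditioned on, so the path is blocked at N2.
Since every path is blocked, d-separation holds.

Yes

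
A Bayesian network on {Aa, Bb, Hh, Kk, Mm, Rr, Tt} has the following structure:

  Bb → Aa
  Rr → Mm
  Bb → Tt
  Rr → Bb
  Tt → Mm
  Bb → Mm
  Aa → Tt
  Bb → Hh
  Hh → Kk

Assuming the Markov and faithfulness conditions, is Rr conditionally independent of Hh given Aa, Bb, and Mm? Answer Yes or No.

Yes — Rr and Hh are d-separated given {Aa, Bb, Mm}.

4 paths connect Rr and Hh; each must be blocked for d-separation to hold:
Path 1: Rr → Mm ← Tt ← Aa ← Bb → Hh
  Aa is a chain here and Aa is conditioned on, so the path is blocked at Aa.
Path 2: Rr → Mm ← Tt ← Bb → Hh
  Bb is a fork here and Bb is conditioned on, so the path is blocked at Bb.
Path 3: Rr → Mm ← Bb → Hh
  Bb is a fork here and Bb is conditioned on, so the path is blocked at Bb.
Path 4: Rr → Bb → Hh
  Bb is a chain here and Bb is conditioned on, so the path is blocked at Bb.
Every path is blocked, so Rr and Hh are d-separated given {Aa, Bb, Mm}.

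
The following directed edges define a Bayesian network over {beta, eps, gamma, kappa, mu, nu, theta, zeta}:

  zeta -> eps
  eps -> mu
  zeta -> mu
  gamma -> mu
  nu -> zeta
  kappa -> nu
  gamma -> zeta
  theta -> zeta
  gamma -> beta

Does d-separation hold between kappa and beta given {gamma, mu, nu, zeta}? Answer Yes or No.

Yes

We examine all 3 paths between kappa and beta:
  1. kappa → nu → zeta ← gamma → beta — nu:chain[blocks]; zeta:collider[open]; gamma:fork[blocks] ⇒ blocked
  2. kappa → nu → zeta → eps → mu ← gamma → beta — nu:chain[blocks]; zeta:chain[blocks]; eps:chain[open]; mu:collider[open]; gamma:fork[blocks] ⇒ blocked
  3. kappa → nu → zeta → mu ← gamma → beta — nu:chain[blocks]; zeta:chain[blocks]; mu:collider[open]; gamma:fork[blocks] ⇒ blocked
All paths are blocked; kappa ⊥ beta | {gamma, mu, nu, zeta} holds.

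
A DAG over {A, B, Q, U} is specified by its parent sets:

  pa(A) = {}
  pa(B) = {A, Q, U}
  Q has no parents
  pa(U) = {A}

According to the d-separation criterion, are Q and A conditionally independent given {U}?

Yes

2 paths connect Q and A; each must be blocked for d-separation to hold:
  1. Q → B ← U ← A — B:collider[blocks]; U:chain[blocks] ⇒ blocked
  2. Q → B ← A — B:collider[blocks] ⇒ blocked
Every path is blocked, so Q and A are d-separated given {U}.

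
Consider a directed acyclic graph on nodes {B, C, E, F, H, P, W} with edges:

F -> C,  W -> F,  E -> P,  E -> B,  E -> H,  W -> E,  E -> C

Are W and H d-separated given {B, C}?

No

Enumerating the 2 paths from W to H and testing each for blocking by {B, C}:
Path 1: W → E → H
  E is a chain and E is not conditioned on — no node blocks this path, so it is active.
Path 2: W → F → C ← E → H
  F is a chain and F is not conditioned on; C is a collider and C is conditioned on, which opens it; E is a fork and E is not conditioned on — no node blocks this path, so it is active.
At least one path is unblocked, so d-separation fails.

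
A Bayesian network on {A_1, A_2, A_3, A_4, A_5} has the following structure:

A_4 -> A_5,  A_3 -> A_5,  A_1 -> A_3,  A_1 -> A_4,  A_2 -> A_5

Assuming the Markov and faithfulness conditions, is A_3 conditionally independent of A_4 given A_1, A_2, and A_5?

We examine all 2 paths between A_3 and A_4:
Path 1: A_3 → A_5 ← A_4
  A_5 is a collider and A_5 is conditioned on, which opens it — no node blocks this path, so it is active.
Path 2: A_3 ← A_1 → A_4
  A_1 is a fork here and A_1 is conditioned on, so the path is blocked at A_1.
Because an active path exists, A_3 and A_4 are not d-separated.

No — A_3 and A_4 are not d-separated given {A_1, A_2, A_5}.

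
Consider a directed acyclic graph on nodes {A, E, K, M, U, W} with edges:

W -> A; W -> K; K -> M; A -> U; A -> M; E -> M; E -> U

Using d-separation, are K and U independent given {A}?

Enumerating the 4 paths from K to U and testing each for blocking by {A}:
Path 1: K → M ← E → U
  M is a collider here and neither M nor any of its descendants is conditioned on, so the collider stays closed — the path is blocked at M.
Path 2: K → M ← A → U
  M is a collider here and neither M nor any of its descendants is conditioned on, so the collider stays closed — the path is blocked at M.
Path 3: K ← W → A → U
  A is a chain here and A is conditioned on, so the path is blocked at A.
Path 4: K ← W → A → M ← E → U
  A is a chain here and A is conditioned on, so the path is blocked at A.
All paths are blocked; K ⊥ U | {A} holds.

Yes — K and U are d-separated given {A}.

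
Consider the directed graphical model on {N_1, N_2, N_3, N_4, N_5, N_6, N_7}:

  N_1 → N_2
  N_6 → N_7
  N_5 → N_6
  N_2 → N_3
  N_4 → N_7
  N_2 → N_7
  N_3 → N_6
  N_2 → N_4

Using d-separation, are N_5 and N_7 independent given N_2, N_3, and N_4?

No

Enumerating the 3 paths from N_5 to N_7 and testing each for blocking by {N_2, N_3, N_4}:
  1. N_5 → N_6 ← N_3 ← N_2 → N_4 → N_7 — N_6:collider[blocks]; N_3:chain[blocks]; N_2:fork[blocks]; N_4:chain[blocks] ⇒ blocked
  2. N_5 → N_6 ← N_3 ← N_2 → N_7 — N_6:collider[blocks]; N_3:chain[blocks]; N_2:fork[blocks] ⇒ blocked
  3. N_5 → N_6 → N_7 — N_6:chain[open] ⇒ active
Because an active path exists, N_5 and N_7 are not d-separated.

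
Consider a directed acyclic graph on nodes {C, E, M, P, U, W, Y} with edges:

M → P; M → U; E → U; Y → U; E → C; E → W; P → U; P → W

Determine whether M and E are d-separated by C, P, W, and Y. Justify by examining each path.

4 paths connect M and E; each must be blocked for d-separation to hold:
  1. M → U ← E — U:collider[blocks] ⇒ blocked
  2. M → U ← P → W ← E — U:collider[blocks]; P:fork[blocks]; W:collider[open] ⇒ blocked
  3. M → P → W ← E — P:chain[blocks]; W:collider[open] ⇒ blocked
  4. M → P → U ← E — P:chain[blocks]; U:collider[blocks] ⇒ blocked
Every path is blocked, so M and E are d-separated given {C, P, W, Y}.

Yes — M and E are d-separated given {C, P, W, Y}.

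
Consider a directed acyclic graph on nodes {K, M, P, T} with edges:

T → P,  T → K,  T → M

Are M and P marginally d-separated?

The only undirected path from M to P is:
Path 1: M ← T → P
  T is a fork and T is not conditioned on — no node blocks this path, so it is active.
At least one path is unblocked, so d-separation fails.

No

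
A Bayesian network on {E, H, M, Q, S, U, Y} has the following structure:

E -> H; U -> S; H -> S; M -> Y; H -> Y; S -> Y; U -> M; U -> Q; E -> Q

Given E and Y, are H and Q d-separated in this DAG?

There are 5 undirected paths between H and Q; checking each against the conditioning set {E, Y}:
  1. H ← E → Q — E:fork[blocks] ⇒ blocked
  2. H → Y ← S ← U → Q — Y:collider[open]; S:chain[open]; U:fork[open] ⇒ active
  3. H → Y ← M ← U → Q — Y:collider[open]; M:chain[open]; U:fork[open] ⇒ active
  4. H → S → Y ← M ← U → Q — S:chain[open]; Y:collider[open]; M:chain[open]; U:fork[open] ⇒ active
  5. H → S ← U → Q — S:collider[open]; U:fork[open] ⇒ active
Since the path H → Y ← S ← U → Q is active, H and Q are not d-separated given {E, Y}.

No — H and Q are not d-separated given {E, Y}.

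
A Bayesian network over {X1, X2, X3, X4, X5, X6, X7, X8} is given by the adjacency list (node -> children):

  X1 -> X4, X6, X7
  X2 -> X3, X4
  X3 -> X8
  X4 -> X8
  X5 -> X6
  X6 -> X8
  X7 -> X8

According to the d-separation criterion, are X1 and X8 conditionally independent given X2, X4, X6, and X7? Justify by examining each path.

There are 4 undirected paths between X1 and X8; checking each against the conditioning set {X2, X4, X6, X7}:
Path 1: X1 → X6 → X8
  X6 is a chain here and X6 is conditioned on, so the path is blocked at X6.
Path 2: X1 → X7 → X8
  X7 is a chain here and X7 is conditioned on, so the path is blocked at X7.
Path 3: X1 → X4 → X8
  X4 is a chain here and X4 is conditioned on, so the path is blocked at X4.
Path 4: X1 → X4 ← X2 → X3 → X8
  X2 is a fork here and X2 is conditioned on, so the path is blocked at X2.
Every path is blocked, so X1 and X8 are d-separated given {X2, X4, X6, X7}.

Yes — X1 and X8 are d-separated given {X2, X4, X6, X7}.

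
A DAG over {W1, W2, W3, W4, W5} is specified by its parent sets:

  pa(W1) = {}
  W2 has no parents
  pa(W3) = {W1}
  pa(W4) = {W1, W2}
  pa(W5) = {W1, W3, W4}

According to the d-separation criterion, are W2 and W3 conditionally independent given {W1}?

4 paths connect W2 and W3; each must be blocked for d-separation to hold:
  1. W2 → W4 ← W1 → W3 — W4:collider[blocks]; W1:fork[blocks] ⇒ blocked
  2. W2 → W4 ← W1 → W5 ← W3 — W4:collider[blocks]; W1:fork[blocks]; W5:collider[blocks] ⇒ blocked
  3. W2 → W4 → W5 ← W3 — W4:chain[open]; W5:collider[blocks] ⇒ blocked
  4. W2 → W4 → W5 ← W1 → W3 — W4:chain[open]; W5:collider[blocks]; W1:fork[blocks] ⇒ blocked
Every path is blocked, so W2 and W3 are d-separated given {W1}.

Yes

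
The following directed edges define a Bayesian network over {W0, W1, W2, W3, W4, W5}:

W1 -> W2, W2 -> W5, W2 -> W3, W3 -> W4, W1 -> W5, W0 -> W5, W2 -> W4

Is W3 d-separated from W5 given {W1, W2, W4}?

4 paths connect W3 and W5; each must be blocked for d-separation to hold:
Path 1: W3 ← W2 → W5
  W2 is a fork here and W2 is conditioned on, so the path is blocked at W2.
Path 2: W3 ← W2 ← W1 → W5
  W2 is a chain here and W2 is conditioned on, so the path is blocked at W2.
Path 3: W3 → W4 ← W2 → W5
  W2 is a fork here and W2 is conditioned on, so the path is blocked at W2.
Path 4: W3 → W4 ← W2 ← W1 → W5
  W2 is a chain here and W2 is conditioned on, so the path is blocked at W2.
All paths are blocked; W3 ⊥ W5 | {W1, W2, W4} holds.

Yes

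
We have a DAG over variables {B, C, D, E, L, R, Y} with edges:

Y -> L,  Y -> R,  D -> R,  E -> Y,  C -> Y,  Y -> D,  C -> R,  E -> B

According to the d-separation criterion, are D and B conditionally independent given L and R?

No

There are 3 undirected paths between D and B; checking each against the conditioning set {L, R}:
Path 1: D → R ← C → Y ← E → B
  R is a collider and R is conditioned on, which opens it; C is a fork and C is not conditioned on; Y is a collider and its descendant L is conditioned on, which opens it; E is a fork and E is not conditioned on — no node blocks this path, so it is active.
Path 2: D → R ← Y ← E → B
  R is a collider and R is conditioned on, which opens it; Y is a chain and Y is not conditioned on; E is a fork and E is not conditioned on — no node blocks this path, so it is active.
Path 3: D ← Y ← E → B
  Y is a chain and Y is not conditioned on; E is a fork and E is not conditioned on — no node blocks this path, so it is active.
At least one path is unblocked, so d-separation fails.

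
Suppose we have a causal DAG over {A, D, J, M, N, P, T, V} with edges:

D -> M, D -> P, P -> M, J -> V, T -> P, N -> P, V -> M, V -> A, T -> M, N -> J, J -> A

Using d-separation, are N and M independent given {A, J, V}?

No — N and M are not d-separated given {A, J, V}.

There are 5 undirected paths between N and M; checking each against the conditioning set {A, J, V}:
  1. N → J → V → M — J:chain[blocks]; V:chain[blocks] ⇒ blocked
  2. N → J → A ← V → M — J:chain[blocks]; A:collider[open]; V:fork[blocks] ⇒ blocked
  3. N → P ← T → M — P:collider[blocks]; T:fork[open] ⇒ blocked
  4. N → P ← D → M — P:collider[blocks]; D:fork[open] ⇒ blocked
  5. N → P → M — P:chain[open] ⇒ active
Since the path N → P → M is active, N and M are not d-separated given {A, J, V}.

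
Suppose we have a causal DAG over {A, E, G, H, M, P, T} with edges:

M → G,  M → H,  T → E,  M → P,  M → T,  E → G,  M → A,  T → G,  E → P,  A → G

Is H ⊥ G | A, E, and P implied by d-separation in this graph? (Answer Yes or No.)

No — H and G are not d-separated given {A, E, P}.

There are 6 undirected paths between H and G; checking each against the conditioning set {A, E, P}:
Path 1: H ← M → P ← E → G
  E is a fork here and E is conditioned on, so the path is blocked at E.
Path 2: H ← M → P ← E ← T → G
  E is a chain here and E is conditioned on, so the path is blocked at E.
Path 3: H ← M → G
  M is a fork and M is not conditioned on — no node blocks this path, so it is active.
Path 4: H ← M → T → G
  M is a fork and M is not conditioned on; T is a chain and T is not conditioned on — no node blocks this path, so it is active.
Path 5: H ← M → T → E → G
  E is a chain here and E is conditioned on, so the path is blocked at E.
Path 6: H ← M → A → G
  A is a chain here and A is conditioned on, so the path is blocked at A.
Since the path H ← M → G is active, H and G are not d-separated given {A, E, P}.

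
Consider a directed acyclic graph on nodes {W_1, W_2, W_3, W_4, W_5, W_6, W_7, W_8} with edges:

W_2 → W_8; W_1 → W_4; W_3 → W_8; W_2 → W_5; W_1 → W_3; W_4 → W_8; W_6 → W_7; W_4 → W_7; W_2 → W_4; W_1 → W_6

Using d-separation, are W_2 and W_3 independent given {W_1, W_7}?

Yes

Enumerating the 6 paths from W_2 to W_3 and testing each for blocking by {W_1, W_7}:
Path 1: W_2 → W_8 ← W_4 → W_7 ← W_6 ← W_1 → W_3
  W_8 is a collider here and neither W_8 nor any of its descendants is conditioned on, so the collider stays closed — the path is blocked at W_8.
Path 2: W_2 → W_8 ← W_4 ← W_1 → W_3
  W_8 is a collider here and neither W_8 nor any of its descendants is conditioned on, so the collider stays closed — the path is blocked at W_8.
Path 3: W_2 → W_8 ← W_3
  W_8 is a collider here and neither W_8 nor any of its descendants is conditioned on, so the collider stays closed — the path is blocked at W_8.
Path 4: W_2 → W_4 → W_7 ← W_6 ← W_1 → W_3
  W_1 is a fork here and W_1 is conditioned on, so the path is blocked at W_1.
Path 5: W_2 → W_4 → W_8 ← W_3
  W_8 is a collider here and neither W_8 nor any of its descendants is conditioned on, so the collider stays closed — the path is blocked at W_8.
Path 6: W_2 → W_4 ← W_1 → W_3
  W_1 is a fork here and W_1 is conditioned on, so the path is blocked at W_1.
All paths are blocked; W_2 ⊥ W_3 | {W_1, W_7} holds.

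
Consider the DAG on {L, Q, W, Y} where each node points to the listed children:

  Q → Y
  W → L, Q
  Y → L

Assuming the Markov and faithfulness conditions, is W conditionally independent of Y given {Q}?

Yes

Enumerating the 2 paths from W to Y and testing each for blocking by {Q}:
Path 1: W → L ← Y
  L is a collider here and neither L nor any of its descendants is conditioned on, so the collider stays closed — the path is blocked at L.
Path 2: W → Q → Y
  Q is a chain here and Q is conditioned on, so the path is blocked at Q.
All paths are blocked; W ⊥ Y | {Q} holds.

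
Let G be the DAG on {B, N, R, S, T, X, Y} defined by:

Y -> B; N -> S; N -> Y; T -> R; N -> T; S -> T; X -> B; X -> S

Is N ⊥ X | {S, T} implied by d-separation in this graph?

We examine all 3 paths between N and X:
Path 1: N → T ← S ← X
  S is a chain here and S is conditioned on, so the path is blocked at S.
Path 2: N → Y → B ← X
  B is a collider here and neither B nor any of its descendants is conditioned on, so the collider stays closed — the path is blocked at B.
Path 3: N → S ← X
  S is a collider and S is conditioned on, which opens it — no node blocks this path, so it is active.
At least one path is unblocked, so d-separation fails.

No — N and X are not d-separated given {S, T}.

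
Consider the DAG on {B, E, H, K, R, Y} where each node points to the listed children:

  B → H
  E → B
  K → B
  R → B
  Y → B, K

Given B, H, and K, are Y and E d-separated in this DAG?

No

We examine all 2 paths between Y and E:
Path 1: Y → B ← E
  B is a collider and B is conditioned on, which opens it — no node blocks this path, so it is active.
Path 2: Y → K → B ← E
  K is a chain here and K is conditioned on, so the path is blocked at K.
Because an active path exists, Y and E are not d-separated.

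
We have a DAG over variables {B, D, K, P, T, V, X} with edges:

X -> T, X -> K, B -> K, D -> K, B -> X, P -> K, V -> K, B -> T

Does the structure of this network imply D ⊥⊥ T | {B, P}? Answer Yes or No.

Enumerating the 4 paths from D to T and testing each for blocking by {B, P}:
  1. D → K ← B → T — K:collider[blocks]; B:fork[blocks] ⇒ blocked
  2. D → K ← B → X → T — K:collider[blocks]; B:fork[blocks]; X:chain[open] ⇒ blocked
  3. D → K ← X ← B → T — K:collider[blocks]; X:chain[open]; B:fork[blocks] ⇒ blocked
  4. D → K ← X → T — K:collider[blocks]; X:fork[open] ⇒ blocked
Since every path is blocked, d-separation holds.

Yes — D and T are d-separated given {B, P}.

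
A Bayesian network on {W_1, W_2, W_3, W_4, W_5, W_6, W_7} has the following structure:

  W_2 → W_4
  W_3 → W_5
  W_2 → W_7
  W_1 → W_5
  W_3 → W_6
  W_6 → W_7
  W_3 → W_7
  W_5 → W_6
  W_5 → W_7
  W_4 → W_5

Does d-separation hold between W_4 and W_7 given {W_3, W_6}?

Enumerating the 6 paths from W_4 to W_7 and testing each for blocking by {W_3, W_6}:
  1. W_4 → W_5 ← W_3 → W_7 — W_5:collider[open]; W_3:fork[blocks] ⇒ blocked
  2. W_4 → W_5 ← W_3 → W_6 → W_7 — W_5:collider[open]; W_3:fork[blocks]; W_6:chain[blocks] ⇒ blocked
  3. W_4 → W_5 → W_7 — W_5:chain[open] ⇒ active
  4. W_4 → W_5 → W_6 ← W_3 → W_7 — W_5:chain[open]; W_6:collider[open]; W_3:fork[blocks] ⇒ blocked
  5. W_4 → W_5 → W_6 → W_7 — W_5:chain[open]; W_6:chain[blocks] ⇒ blocked
  6. W_4 ← W_2 → W_7 — W_2:fork[open] ⇒ active
Since the path W_4 → W_5 → W_7 is active, W_4 and W_7 are not d-separated given {W_3, W_6}.

No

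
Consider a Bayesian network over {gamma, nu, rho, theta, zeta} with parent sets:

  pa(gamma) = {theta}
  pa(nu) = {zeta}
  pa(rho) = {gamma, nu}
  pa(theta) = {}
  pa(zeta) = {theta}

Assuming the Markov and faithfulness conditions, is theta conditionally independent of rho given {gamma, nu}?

Yes — theta and rho are d-separated given {gamma, nu}.

2 paths connect theta and rho; each must be blocked for d-separation to hold:
Path 1: theta → gamma → rho
  gamma is a chain here and gamma is conditioned on, so the path is blocked at gamma.
Path 2: theta → zeta → nu → rho
  nu is a chain here and nu is conditioned on, so the path is blocked at nu.
All paths are blocked; theta ⊥ rho | {gamma, nu} holds.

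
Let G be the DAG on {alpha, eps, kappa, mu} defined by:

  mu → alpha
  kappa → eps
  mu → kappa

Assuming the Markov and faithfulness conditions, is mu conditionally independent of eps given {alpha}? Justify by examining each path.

There is one path between mu and eps:
Path 1: mu → kappa → eps
  kappa is a chain and kappa is not conditioned on — no node blocks this path, so it is active.
Since the path mu → kappa → eps is active, mu and eps are not d-separated given {alpha}.

No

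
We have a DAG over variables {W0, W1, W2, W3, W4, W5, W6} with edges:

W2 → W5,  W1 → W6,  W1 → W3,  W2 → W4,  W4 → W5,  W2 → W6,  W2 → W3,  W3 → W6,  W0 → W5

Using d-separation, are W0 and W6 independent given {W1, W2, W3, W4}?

There are 6 undirected paths between W0 and W6; checking each against the conditioning set {W1, W2, W3, W4}:
  1. W0 → W5 ← W2 → W6 — W5:collider[blocks]; W2:fork[blocks] ⇒ blocked
  2. W0 → W5 ← W2 → W3 ← W1 → W6 — W5:collider[blocks]; W2:fork[blocks]; W3:collider[open]; W1:fork[blocks] ⇒ blocked
  3. W0 → W5 ← W2 → W3 → W6 — W5:collider[blocks]; W2:fork[blocks]; W3:chain[blocks] ⇒ blocked
  4. W0 → W5 ← W4 ← W2 → W6 — W5:collider[blocks]; W4:chain[blocks]; W2:fork[blocks] ⇒ blocked
  5. W0 → W5 ← W4 ← W2 → W3 ← W1 → W6 — W5:collider[blocks]; W4:chain[blocks]; W2:fork[blocks]; W3:collider[open]; W1:fork[blocks] ⇒ blocked
  6. W0 → W5 ← W4 ← W2 → W3 → W6 — W5:collider[blocks]; W4:chain[blocks]; W2:fork[blocks]; W3:chain[blocks] ⇒ blocked
Every path is blocked, so W0 and W6 are d-separated given {W1, W2, W3, W4}.

Yes — W0 and W6 are d-separated given {W1, W2, W3, W4}.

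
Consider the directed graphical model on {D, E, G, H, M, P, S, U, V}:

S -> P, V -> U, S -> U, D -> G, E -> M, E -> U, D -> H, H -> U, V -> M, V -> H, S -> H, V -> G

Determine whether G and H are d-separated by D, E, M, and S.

No — G and H are not d-separated given {D, E, M, S}.

Enumerating the 6 paths from G to H and testing each for blocking by {D, E, M, S}:
Path 1: G ← D → H
  D is a fork here and D is conditioned on, so the path is blocked at D.
Path 2: G ← V → M ← E → U ← H
  E is a fork here and E is conditioned on, so the path is blocked at E.
Path 3: G ← V → M ← E → U ← S → H
  E is a fork here and E is conditioned on, so the path is blocked at E.
Path 4: G ← V → U ← H
  U is a collider here and neither U nor any of its descendants is conditioned on, so the collider stays closed — the path is blocked at U.
Path 5: G ← V → U ← S → H
  U is a collider here and neither U nor any of its descendants is conditioned on, so the collider stays closed — the path is blocked at U.
Path 6: G ← V → H
  V is a fork and V is not conditioned on — no node blocks this path, so it is active.
At least one path is unblocked, so d-separation fails.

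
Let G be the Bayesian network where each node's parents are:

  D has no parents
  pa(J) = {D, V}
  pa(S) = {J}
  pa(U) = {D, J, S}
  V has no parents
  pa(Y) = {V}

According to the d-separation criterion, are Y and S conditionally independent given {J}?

Yes — Y and S are d-separated given {J}.

3 paths connect Y and S; each must be blocked for d-separation to hold:
  1. Y ← V → J → U ← S — V:fork[open]; J:chain[blocks]; U:collider[blocks] ⇒ blocked
  2. Y ← V → J ← D → U ← S — V:fork[open]; J:collider[open]; D:fork[open]; U:collider[blocks] ⇒ blocked
  3. Y ← V → J → S — V:fork[open]; J:chain[blocks] ⇒ blocked
Since every path is blocked, d-separation holds.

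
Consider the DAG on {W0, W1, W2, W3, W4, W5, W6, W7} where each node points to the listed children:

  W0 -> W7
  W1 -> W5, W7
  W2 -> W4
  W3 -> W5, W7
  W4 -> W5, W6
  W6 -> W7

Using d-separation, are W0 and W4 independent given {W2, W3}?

Yes

We examine all 3 paths between W0 and W4:
Path 1: W0 → W7 ← W1 → W5 ← W4
  W7 is a collider here and neither W7 nor any of its descendants is conditioned on, so the collider stays closed — the path is blocked at W7.
Path 2: W0 → W7 ← W3 → W5 ← W4
  W7 is a collider here and neither W7 nor any of its descendants is conditioned on, so the collider stays closed — the path is blocked at W7.
Path 3: W0 → W7 ← W6 ← W4
  W7 is a collider here and neither W7 nor any of its descendants is conditioned on, so the collider stays closed — the path is blocked at W7.
All paths are blocked; W0 ⊥ W4 | {W2, W3} holds.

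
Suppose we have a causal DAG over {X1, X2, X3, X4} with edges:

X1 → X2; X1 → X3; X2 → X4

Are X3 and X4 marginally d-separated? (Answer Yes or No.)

No — X3 and X4 are not d-separated given ∅.

The only undirected path from X3 to X4 is:
Path 1: X3 ← X1 → X2 → X4
  X1 is a fork and X1 is not conditioned on; X2 is a chain and X2 is not conditioned on — no node blocks this path, so it is active.
At least one path is unblocked, so d-separation fails.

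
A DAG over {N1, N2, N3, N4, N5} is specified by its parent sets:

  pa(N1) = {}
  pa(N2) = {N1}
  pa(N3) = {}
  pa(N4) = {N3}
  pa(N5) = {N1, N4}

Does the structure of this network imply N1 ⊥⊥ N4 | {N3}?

Yes — N1 and N4 are d-separated given {N3}.

Only one path connects N1 and N4:
Path 1: N1 → N5 ← N4
  N5 is a collider here and neither N5 nor any of its descendants is conditioned on, so the collider stays closed — the path is blocked at N5.
Since every path is blocked, d-separation holds.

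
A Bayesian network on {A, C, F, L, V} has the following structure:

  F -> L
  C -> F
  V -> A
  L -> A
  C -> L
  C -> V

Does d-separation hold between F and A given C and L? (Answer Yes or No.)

4 paths connect F and A; each must be blocked for d-separation to hold:
  1. F ← C → V → A — C:fork[blocks]; V:chain[open] ⇒ blocked
  2. F ← C → L → A — C:fork[blocks]; L:chain[blocks] ⇒ blocked
  3. F → L ← C → V → A — L:collider[open]; C:fork[blocks]; V:chain[open] ⇒ blocked
  4. F → L → A — L:chain[blocks] ⇒ blocked
Every path is blocked, so F and A are d-separated given {C, L}.

Yes — F and A are d-separated given {C, L}.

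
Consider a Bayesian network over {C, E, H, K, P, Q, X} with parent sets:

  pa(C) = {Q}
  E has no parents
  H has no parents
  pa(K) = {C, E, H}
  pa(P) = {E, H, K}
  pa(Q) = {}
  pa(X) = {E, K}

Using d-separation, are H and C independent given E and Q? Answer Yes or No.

4 paths connect H and C; each must be blocked for d-separation to hold:
Path 1: H → K ← C
  K is a collider here and neither K nor any of its descendants is conditioned on, so the collider stays closed — the path is blocked at K.
Path 2: H → P ← K ← C
  P is a collider here and neither P nor any of its descendants is conditioned on, so the collider stays closed — the path is blocked at P.
Path 3: H → P ← E → K ← C
  P is a collider here and neither P nor any of its descendants is conditioned on, so the collider stays closed — the path is blocked at P.
Path 4: H → P ← E → X ← K ← C
  P is a collider here and neither P nor any of its descendants is conditioned on, so the collider stays closed — the path is blocked at P.
Since every path is blocked, d-separation holds.

Yes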